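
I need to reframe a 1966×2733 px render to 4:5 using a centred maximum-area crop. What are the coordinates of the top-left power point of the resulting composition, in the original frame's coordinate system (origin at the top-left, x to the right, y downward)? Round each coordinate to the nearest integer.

1966/2733 < 4/5, so the 4:5 crop keeps the full width 1966 and trims height to 1966 × 5/4 = 2457.50 px.
Top offset = (2733 − 2457.50)/2 = 137.75 px; left offset = 0.
Top-left is one-third across and one-third down within the crop:
x = 0.00 + 1 × 1966.00/3 ≈ 655; y = 137.75 + 1 × 2457.50/3 ≈ 957.

x = 655 px, y = 957 px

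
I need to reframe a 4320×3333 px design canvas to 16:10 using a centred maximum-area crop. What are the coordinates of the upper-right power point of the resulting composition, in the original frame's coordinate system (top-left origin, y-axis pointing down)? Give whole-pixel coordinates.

4320/3333 < 16/10, so the 16:10 crop keeps the full width 4320 and trims height to 4320 × 10/16 = 2700.00 px.
Top offset = (3333 − 2700.00)/2 = 316.50 px; left offset = 0.
Upper-right is two-thirds across and one-third down within the crop:
x = 0.00 + 2 × 4320.00/3 ≈ 2880; y = 316.50 + 1 × 2700.00/3 ≈ 1217.

(2880, 1217)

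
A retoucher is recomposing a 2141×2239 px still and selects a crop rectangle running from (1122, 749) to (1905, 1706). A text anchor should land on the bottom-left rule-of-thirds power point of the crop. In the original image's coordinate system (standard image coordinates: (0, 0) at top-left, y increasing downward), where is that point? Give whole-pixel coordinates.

(1383, 1387)

Crop width = 1905 − 1122 = 783 px; one third is 261.00 px.
Crop height = 1706 − 749 = 957 px; one third is 319.00 px.
The bottom-left point is one-third across and two-thirds down within the crop:
x = 1122 + 1 × 261.00 ≈ 1383; y = 749 + 2 × 319.00 ≈ 1387.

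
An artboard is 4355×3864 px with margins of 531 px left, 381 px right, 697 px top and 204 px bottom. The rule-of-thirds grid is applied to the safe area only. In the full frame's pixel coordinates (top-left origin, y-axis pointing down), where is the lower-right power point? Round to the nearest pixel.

Content width = 4355 − 531 − 381 = 3443 px; content height = 3864 − 697 − 204 = 2963 px.
Lower-right is two-thirds across and two-thirds down within the safe area.
x = 531 + 2 × 3443/3 = 531 + 2295.33 ≈ 2826
y = 697 + 2 × 2963/3 = 697 + 1975.33 ≈ 2672

x = 2826 px, y = 2672 px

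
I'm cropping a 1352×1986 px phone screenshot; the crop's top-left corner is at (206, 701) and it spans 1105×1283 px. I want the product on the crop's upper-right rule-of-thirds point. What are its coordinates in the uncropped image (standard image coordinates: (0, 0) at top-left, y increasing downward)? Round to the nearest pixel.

(943, 1129)

One third of the crop width 1105 is 368.33 px.
One third of the crop height 1283 is 427.67 px.
The upper-right point is two-thirds across and one-third down within the crop:
x = 206 + 2 × 368.33 ≈ 943; y = 701 + 1 × 427.67 ≈ 1129.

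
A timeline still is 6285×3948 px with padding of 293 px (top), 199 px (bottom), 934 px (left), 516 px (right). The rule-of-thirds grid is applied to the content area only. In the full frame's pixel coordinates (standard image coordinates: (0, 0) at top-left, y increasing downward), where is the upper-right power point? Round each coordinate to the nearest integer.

x = 4157 px, y = 1445 px

Content width = 6285 − 934 − 516 = 4835 px; content height = 3948 − 293 − 199 = 3456 px.
Upper-right is two-thirds across and one-third down within the content area.
x = 934 + 2 × 4835/3 = 934 + 3223.33 ≈ 4157
y = 293 + 1 × 3456/3 = 293 + 1152.00 ≈ 1445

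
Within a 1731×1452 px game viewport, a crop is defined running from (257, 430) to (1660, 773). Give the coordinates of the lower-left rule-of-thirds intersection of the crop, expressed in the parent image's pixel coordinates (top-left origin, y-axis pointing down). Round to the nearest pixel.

(725, 659)

Crop width = 1660 − 257 = 1403 px; one third is 467.67 px.
Crop height = 773 − 430 = 343 px; one third is 114.33 px.
The lower-left point is one-third across and two-thirds down within the crop:
x = 257 + 1 × 467.67 ≈ 725; y = 430 + 2 × 114.33 ≈ 659.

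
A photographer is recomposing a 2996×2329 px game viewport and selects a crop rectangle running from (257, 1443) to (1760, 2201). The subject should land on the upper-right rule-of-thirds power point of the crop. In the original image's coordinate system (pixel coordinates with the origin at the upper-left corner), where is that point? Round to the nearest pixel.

Crop width = 1760 − 257 = 1503 px; one third is 501.00 px.
Crop height = 2201 − 1443 = 758 px; one third is 252.67 px.
The upper-right point is two-thirds across and one-third down within the crop:
x = 257 + 2 × 501.00 ≈ 1259; y = 1443 + 1 × 252.67 ≈ 1696.

x = 1259 px, y = 1696 px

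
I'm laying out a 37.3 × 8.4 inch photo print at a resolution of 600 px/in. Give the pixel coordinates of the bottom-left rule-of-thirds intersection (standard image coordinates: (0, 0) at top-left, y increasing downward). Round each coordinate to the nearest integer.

(7460, 3360)

In pixels the canvas is 37.3 × 600 = 22380 wide and 8.4 × 600 = 5040 tall.
The bottom-left point is one-third across and two-thirds down:
x = 1 × 22380/3 ≈ 7460; y = 2 × 5040/3 ≈ 3360.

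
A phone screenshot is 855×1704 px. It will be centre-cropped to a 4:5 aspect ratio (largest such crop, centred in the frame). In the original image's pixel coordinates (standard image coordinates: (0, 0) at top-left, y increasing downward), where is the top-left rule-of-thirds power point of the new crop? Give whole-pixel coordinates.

855/1704 < 4/5, so the 4:5 crop keeps the full width 855 and trims height to 855 × 5/4 = 1068.75 px.
Top offset = (1704 − 1068.75)/2 = 317.62 px; left offset = 0.
Top-left is one-third across and one-third down within the crop:
x = 0.00 + 1 × 855.00/3 ≈ 285; y = 317.62 + 1 × 1068.75/3 ≈ 674.

x = 285 px, y = 674 px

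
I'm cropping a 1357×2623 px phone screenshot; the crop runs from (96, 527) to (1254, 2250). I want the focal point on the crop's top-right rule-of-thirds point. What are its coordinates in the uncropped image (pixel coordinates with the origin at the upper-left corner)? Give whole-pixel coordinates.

x = 868 px, y = 1101 px

Crop width = 1254 − 96 = 1158 px; one third is 386.00 px.
Crop height = 2250 − 527 = 1723 px; one third is 574.33 px.
The top-right point is two-thirds across and one-third down within the crop:
x = 96 + 2 × 386.00 ≈ 868; y = 527 + 1 × 574.33 ≈ 1101.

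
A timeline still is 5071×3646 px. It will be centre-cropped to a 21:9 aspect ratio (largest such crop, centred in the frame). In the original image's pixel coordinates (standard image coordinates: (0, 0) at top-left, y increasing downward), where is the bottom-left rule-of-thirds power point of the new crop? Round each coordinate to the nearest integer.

x = 1690 px, y = 2185 px

5071/3646 < 21/9, so the 21:9 crop keeps the full width 5071 and trims height to 5071 × 9/21 = 2173.29 px.
Top offset = (3646 − 2173.29)/2 = 736.36 px; left offset = 0.
Bottom-left is one-third across and two-thirds down within the crop:
x = 0.00 + 1 × 5071.00/3 ≈ 1690; y = 736.36 + 2 × 2173.29/3 ≈ 2185.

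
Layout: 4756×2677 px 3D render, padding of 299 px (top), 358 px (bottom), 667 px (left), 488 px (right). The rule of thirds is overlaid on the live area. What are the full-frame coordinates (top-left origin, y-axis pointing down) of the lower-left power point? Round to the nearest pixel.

Content width = 4756 − 667 − 488 = 3601 px; content height = 2677 − 299 − 358 = 2020 px.
Lower-left is one-third across and two-thirds down within the live area.
x = 667 + 1 × 3601/3 = 667 + 1200.33 ≈ 1867
y = 299 + 2 × 2020/3 = 299 + 1346.67 ≈ 1646

(1867, 1646)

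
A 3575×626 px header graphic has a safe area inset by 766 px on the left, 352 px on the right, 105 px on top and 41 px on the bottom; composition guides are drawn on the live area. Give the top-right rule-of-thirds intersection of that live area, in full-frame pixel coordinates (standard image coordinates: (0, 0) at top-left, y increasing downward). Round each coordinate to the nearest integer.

Content width = 3575 − 766 − 352 = 2457 px; content height = 626 − 105 − 41 = 480 px.
Top-right is two-thirds across and one-third down within the live area.
x = 766 + 2 × 2457/3 = 766 + 1638.00 ≈ 2404
y = 105 + 1 × 480/3 = 105 + 160.00 ≈ 265

x = 2404 px, y = 265 px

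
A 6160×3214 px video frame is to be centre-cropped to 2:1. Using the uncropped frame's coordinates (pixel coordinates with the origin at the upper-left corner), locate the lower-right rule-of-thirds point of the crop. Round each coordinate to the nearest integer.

x = 4107 px, y = 2120 px

6160/3214 < 2/1, so the 2:1 crop keeps the full width 6160 and trims height to 6160 × 1/2 = 3080.00 px.
Top offset = (3214 − 3080.00)/2 = 67.00 px; left offset = 0.
Lower-right is two-thirds across and two-thirds down within the crop:
x = 0.00 + 2 × 6160.00/3 ≈ 4107; y = 67.00 + 2 × 3080.00/3 ≈ 2120.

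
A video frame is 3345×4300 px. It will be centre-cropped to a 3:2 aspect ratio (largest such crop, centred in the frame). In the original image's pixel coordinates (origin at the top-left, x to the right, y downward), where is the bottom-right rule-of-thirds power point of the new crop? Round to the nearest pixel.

3345/4300 < 3/2, so the 3:2 crop keeps the full width 3345 and trims height to 3345 × 2/3 = 2230.00 px.
Top offset = (4300 − 2230.00)/2 = 1035.00 px; left offset = 0.
Bottom-right is two-thirds across and two-thirds down within the crop:
x = 0.00 + 2 × 3345.00/3 ≈ 2230; y = 1035.00 + 2 × 2230.00/3 ≈ 2522.

x = 2230 px, y = 2522 px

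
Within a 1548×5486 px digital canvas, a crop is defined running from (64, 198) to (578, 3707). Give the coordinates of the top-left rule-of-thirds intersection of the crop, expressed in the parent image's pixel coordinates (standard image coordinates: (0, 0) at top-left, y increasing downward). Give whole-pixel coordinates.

x = 235 px, y = 1368 px

Crop width = 578 − 64 = 514 px; one third is 171.33 px.
Crop height = 3707 − 198 = 3509 px; one third is 1169.67 px.
The top-left point is one-third across and one-third down within the crop:
x = 64 + 1 × 171.33 ≈ 235; y = 198 + 1 × 1169.67 ≈ 1368.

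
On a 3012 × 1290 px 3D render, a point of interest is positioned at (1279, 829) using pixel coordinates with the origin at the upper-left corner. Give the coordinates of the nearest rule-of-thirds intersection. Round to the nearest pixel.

Third lines: x ∈ {1004, 2008}, y ∈ {430, 860}.
1279 is closer to x = 1004; 829 is closer to y = 860.
So the nearest intersection is the lower-left power point.

(1004, 860)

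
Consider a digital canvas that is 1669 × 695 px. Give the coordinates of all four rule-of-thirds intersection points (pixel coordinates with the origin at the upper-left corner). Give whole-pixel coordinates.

(556, 232), (1113, 232), (556, 463), (1113, 463)

One third of 1669 is 556.33; one third of 695 is 231.67.
Vertical third lines at x = 556 and x = 1113; horizontal third lines at y = 232 and y = 463.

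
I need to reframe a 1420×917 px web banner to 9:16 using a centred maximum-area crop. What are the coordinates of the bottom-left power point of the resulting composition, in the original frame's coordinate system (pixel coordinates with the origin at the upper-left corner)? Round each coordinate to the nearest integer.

1420/917 > 9/16, so the 9:16 crop keeps the full height 917 and trims width to 917 × 9/16 = 515.81 px.
Left offset = (1420 − 515.81)/2 = 452.09 px; top offset = 0.
Bottom-left is one-third across and two-thirds down within the crop:
x = 452.09 + 1 × 515.81/3 ≈ 624; y = 0.00 + 2 × 917.00/3 ≈ 611.

(624, 611)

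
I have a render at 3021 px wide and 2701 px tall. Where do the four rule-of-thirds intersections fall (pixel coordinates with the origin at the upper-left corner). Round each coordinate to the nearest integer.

One third of 3021 is 1007; one third of 2701 is 900.33.
Vertical third lines at x = 1007 and x = 2014; horizontal third lines at y = 900 and y = 1801.

(1007, 900), (2014, 900), (1007, 1801), (2014, 1801)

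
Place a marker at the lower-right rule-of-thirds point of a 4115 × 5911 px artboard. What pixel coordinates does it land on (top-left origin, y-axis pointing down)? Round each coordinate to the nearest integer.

(2743, 3941)

The lower-right point sits two-thirds of the way across and two-thirds of the way down.
x = 2 × 4115/3 ≈ 2743; y = 2 × 5911/3 ≈ 3941.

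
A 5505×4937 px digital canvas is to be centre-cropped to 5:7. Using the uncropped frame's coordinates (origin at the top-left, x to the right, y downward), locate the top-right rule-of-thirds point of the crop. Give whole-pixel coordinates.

x = 3340 px, y = 1646 px

5505/4937 > 5/7, so the 5:7 crop keeps the full height 4937 and trims width to 4937 × 5/7 = 3526.43 px.
Left offset = (5505 − 3526.43)/2 = 989.29 px; top offset = 0.
Top-right is two-thirds across and one-third down within the crop:
x = 989.29 + 2 × 3526.43/3 ≈ 3340; y = 0.00 + 1 × 4937.00/3 ≈ 1646.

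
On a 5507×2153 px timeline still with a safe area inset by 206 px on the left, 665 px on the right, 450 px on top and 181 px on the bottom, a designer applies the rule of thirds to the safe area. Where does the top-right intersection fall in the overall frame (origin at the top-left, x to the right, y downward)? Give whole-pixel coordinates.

Content width = 5507 − 206 − 665 = 4636 px; content height = 2153 − 450 − 181 = 1522 px.
Top-right is two-thirds across and one-third down within the safe area.
x = 206 + 2 × 4636/3 = 206 + 3090.67 ≈ 3297
y = 450 + 1 × 1522/3 = 450 + 507.33 ≈ 957

x = 3297 px, y = 957 px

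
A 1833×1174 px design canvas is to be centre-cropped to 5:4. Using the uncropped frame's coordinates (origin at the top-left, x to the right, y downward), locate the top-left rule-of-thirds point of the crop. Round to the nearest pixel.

x = 672 px, y = 391 px

1833/1174 > 5/4, so the 5:4 crop keeps the full height 1174 and trims width to 1174 × 5/4 = 1467.50 px.
Left offset = (1833 − 1467.50)/2 = 182.75 px; top offset = 0.
Top-left is one-third across and one-third down within the crop:
x = 182.75 + 1 × 1467.50/3 ≈ 672; y = 0.00 + 1 × 1174.00/3 ≈ 391.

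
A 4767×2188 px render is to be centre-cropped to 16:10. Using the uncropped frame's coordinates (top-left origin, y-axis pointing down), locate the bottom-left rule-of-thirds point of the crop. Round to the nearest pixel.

4767/2188 > 16/10, so the 16:10 crop keeps the full height 2188 and trims width to 2188 × 16/10 = 3500.80 px.
Left offset = (4767 − 3500.80)/2 = 633.10 px; top offset = 0.
Bottom-left is one-third across and two-thirds down within the crop:
x = 633.10 + 1 × 3500.80/3 ≈ 1800; y = 0.00 + 2 × 2188.00/3 ≈ 1459.

(1800, 1459)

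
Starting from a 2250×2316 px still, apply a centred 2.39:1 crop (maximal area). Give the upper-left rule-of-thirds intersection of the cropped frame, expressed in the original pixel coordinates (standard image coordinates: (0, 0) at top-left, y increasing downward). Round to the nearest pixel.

2250/2316 < 2.39/1, so the 2.39:1 crop keeps the full width 2250 and trims height to 2250 × 1/2.39 = 941.42 px.
Top offset = (2316 − 941.42)/2 = 687.29 px; left offset = 0.
Upper-left is one-third across and one-third down within the crop:
x = 0.00 + 1 × 2250.00/3 ≈ 750; y = 687.29 + 1 × 941.42/3 ≈ 1001.

x = 750 px, y = 1001 px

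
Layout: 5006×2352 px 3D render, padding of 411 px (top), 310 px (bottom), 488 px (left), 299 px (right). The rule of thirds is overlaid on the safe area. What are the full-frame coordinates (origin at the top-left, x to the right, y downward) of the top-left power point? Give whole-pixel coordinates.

Content width = 5006 − 488 − 299 = 4219 px; content height = 2352 − 411 − 310 = 1631 px.
Top-left is one-third across and one-third down within the safe area.
x = 488 + 1 × 4219/3 = 488 + 1406.33 ≈ 1894
y = 411 + 1 × 1631/3 = 411 + 543.67 ≈ 955

x = 1894 px, y = 955 px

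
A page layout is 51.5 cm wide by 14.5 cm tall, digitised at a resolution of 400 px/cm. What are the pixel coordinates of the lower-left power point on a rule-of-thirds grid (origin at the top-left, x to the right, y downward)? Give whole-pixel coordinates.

x = 6867 px, y = 3867 px

In pixels the canvas is 51.5 × 400 = 20600 wide and 14.5 × 400 = 5800 tall.
The lower-left point is one-third across and two-thirds down:
x = 1 × 20600/3 ≈ 6867; y = 2 × 5800/3 ≈ 3867.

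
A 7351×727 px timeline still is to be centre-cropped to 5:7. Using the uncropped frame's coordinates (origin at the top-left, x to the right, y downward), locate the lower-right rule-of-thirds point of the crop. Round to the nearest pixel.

7351/727 > 5/7, so the 5:7 crop keeps the full height 727 and trims width to 727 × 5/7 = 519.29 px.
Left offset = (7351 − 519.29)/2 = 3415.86 px; top offset = 0.
Lower-right is two-thirds across and two-thirds down within the crop:
x = 3415.86 + 2 × 519.29/3 ≈ 3762; y = 0.00 + 2 × 727.00/3 ≈ 485.

(3762, 485)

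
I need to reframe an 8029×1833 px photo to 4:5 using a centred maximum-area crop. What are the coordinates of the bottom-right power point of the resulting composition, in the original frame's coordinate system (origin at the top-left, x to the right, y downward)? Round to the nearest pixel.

x = 4259 px, y = 1222 px

8029/1833 > 4/5, so the 4:5 crop keeps the full height 1833 and trims width to 1833 × 4/5 = 1466.40 px.
Left offset = (8029 − 1466.40)/2 = 3281.30 px; top offset = 0.
Bottom-right is two-thirds across and two-thirds down within the crop:
x = 3281.30 + 2 × 1466.40/3 ≈ 4259; y = 0.00 + 2 × 1833.00/3 ≈ 1222.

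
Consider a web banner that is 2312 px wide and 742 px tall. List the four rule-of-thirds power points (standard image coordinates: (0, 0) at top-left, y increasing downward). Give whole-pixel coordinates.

(771, 247), (1541, 247), (771, 495), (1541, 495)

One third of 2312 is 770.67; one third of 742 is 247.33.
Vertical third lines at x = 771 and x = 1541; horizontal third lines at y = 247 and y = 495.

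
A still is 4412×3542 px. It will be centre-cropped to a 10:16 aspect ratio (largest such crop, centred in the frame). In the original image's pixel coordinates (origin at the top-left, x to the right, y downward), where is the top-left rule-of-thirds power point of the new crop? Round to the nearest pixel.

4412/3542 > 10/16, so the 10:16 crop keeps the full height 3542 and trims width to 3542 × 10/16 = 2213.75 px.
Left offset = (4412 − 2213.75)/2 = 1099.12 px; top offset = 0.
Top-left is one-third across and one-third down within the crop:
x = 1099.12 + 1 × 2213.75/3 ≈ 1837; y = 0.00 + 1 × 3542.00/3 ≈ 1181.

x = 1837 px, y = 1181 px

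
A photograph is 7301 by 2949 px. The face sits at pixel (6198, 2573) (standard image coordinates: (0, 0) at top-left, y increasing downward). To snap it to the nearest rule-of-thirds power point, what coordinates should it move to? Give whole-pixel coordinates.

Third lines: x ∈ {2434, 4867}, y ∈ {983, 1966}.
6198 is closer to x = 4867; 2573 is closer to y = 1966.
So the nearest intersection is the lower-right power point.

(4867, 1966)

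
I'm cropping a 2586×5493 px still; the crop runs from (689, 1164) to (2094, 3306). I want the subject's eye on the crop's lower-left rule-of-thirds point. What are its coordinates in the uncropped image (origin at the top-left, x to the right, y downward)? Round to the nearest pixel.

Crop width = 2094 − 689 = 1405 px; one third is 468.33 px.
Crop height = 3306 − 1164 = 2142 px; one third is 714.00 px.
The lower-left point is one-third across and two-thirds down within the crop:
x = 689 + 1 × 468.33 ≈ 1157; y = 1164 + 2 × 714.00 ≈ 2592.

x = 1157 px, y = 2592 px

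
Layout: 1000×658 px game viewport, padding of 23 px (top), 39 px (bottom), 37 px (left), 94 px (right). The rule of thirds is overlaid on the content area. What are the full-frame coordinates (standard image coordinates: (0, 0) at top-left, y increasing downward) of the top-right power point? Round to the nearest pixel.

Content width = 1000 − 37 − 94 = 869 px; content height = 658 − 23 − 39 = 596 px.
Top-right is two-thirds across and one-third down within the content area.
x = 37 + 2 × 869/3 = 37 + 579.33 ≈ 616
y = 23 + 1 × 596/3 = 23 + 198.67 ≈ 222

x = 616 px, y = 222 px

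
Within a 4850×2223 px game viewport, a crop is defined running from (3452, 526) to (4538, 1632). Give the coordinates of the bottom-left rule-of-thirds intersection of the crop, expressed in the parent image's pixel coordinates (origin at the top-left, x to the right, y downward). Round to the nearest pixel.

Crop width = 4538 − 3452 = 1086 px; one third is 362.00 px.
Crop height = 1632 − 526 = 1106 px; one third is 368.67 px.
The bottom-left point is one-third across and two-thirds down within the crop:
x = 3452 + 1 × 362.00 ≈ 3814; y = 526 + 2 × 368.67 ≈ 1263.

(3814, 1263)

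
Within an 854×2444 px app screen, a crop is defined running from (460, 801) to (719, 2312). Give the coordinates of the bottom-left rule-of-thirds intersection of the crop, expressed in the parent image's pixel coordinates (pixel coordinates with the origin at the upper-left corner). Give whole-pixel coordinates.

(546, 1808)

Crop width = 719 − 460 = 259 px; one third is 86.33 px.
Crop height = 2312 − 801 = 1511 px; one third is 503.67 px.
The bottom-left point is one-third across and two-thirds down within the crop:
x = 460 + 1 × 86.33 ≈ 546; y = 801 + 2 × 503.67 ≈ 1808.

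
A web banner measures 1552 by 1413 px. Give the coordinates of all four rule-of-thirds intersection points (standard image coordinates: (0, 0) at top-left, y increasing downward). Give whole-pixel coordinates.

One third of 1552 is 517.33; one third of 1413 is 471.
Vertical third lines at x = 517 and x = 1035; horizontal third lines at y = 471 and y = 942.

(517, 471), (1035, 471), (517, 942), (1035, 942)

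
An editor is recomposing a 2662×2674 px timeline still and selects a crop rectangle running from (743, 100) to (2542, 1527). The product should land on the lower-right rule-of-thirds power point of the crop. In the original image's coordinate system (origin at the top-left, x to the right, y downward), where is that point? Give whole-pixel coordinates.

(1942, 1051)

Crop width = 2542 − 743 = 1799 px; one third is 599.67 px.
Crop height = 1527 − 100 = 1427 px; one third is 475.67 px.
The lower-right point is two-thirds across and two-thirds down within the crop:
x = 743 + 2 × 599.67 ≈ 1942; y = 100 + 2 × 475.67 ≈ 1051.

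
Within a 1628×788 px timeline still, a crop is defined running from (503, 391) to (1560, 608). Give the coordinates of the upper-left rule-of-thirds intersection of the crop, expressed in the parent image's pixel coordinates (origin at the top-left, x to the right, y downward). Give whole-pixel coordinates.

Crop width = 1560 − 503 = 1057 px; one third is 352.33 px.
Crop height = 608 − 391 = 217 px; one third is 72.33 px.
The upper-left point is one-third across and one-third down within the crop:
x = 503 + 1 × 352.33 ≈ 855; y = 391 + 1 × 72.33 ≈ 463.

x = 855 px, y = 463 px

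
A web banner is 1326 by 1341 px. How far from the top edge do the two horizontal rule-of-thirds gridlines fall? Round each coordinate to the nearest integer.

y = 447 px and y = 894 px

1341 / 3 = 447, so the horizontal lines sit at one and two thirds of 1341.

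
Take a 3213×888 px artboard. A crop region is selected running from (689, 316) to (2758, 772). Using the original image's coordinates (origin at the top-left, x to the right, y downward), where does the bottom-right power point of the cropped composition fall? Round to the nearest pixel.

Crop width = 2758 − 689 = 2069 px; one third is 689.67 px.
Crop height = 772 − 316 = 456 px; one third is 152.00 px.
The bottom-right point is two-thirds across and two-thirds down within the crop:
x = 689 + 2 × 689.67 ≈ 2068; y = 316 + 2 × 152.00 ≈ 620.

(2068, 620)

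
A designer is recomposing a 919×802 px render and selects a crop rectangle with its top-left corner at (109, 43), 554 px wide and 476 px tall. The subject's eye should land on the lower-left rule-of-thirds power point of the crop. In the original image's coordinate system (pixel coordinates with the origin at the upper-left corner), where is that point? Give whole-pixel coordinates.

x = 294 px, y = 360 px

One third of the crop width 554 is 184.67 px.
One third of the crop height 476 is 158.67 px.
The lower-left point is one-third across and two-thirds down within the crop:
x = 109 + 1 × 184.67 ≈ 294; y = 43 + 2 × 158.67 ≈ 360.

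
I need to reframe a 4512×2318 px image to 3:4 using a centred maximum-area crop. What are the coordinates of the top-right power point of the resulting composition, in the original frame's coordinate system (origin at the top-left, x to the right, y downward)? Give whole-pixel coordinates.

(2546, 773)

4512/2318 > 3/4, so the 3:4 crop keeps the full height 2318 and trims width to 2318 × 3/4 = 1738.50 px.
Left offset = (4512 − 1738.50)/2 = 1386.75 px; top offset = 0.
Top-right is two-thirds across and one-third down within the crop:
x = 1386.75 + 2 × 1738.50/3 ≈ 2546; y = 0.00 + 1 × 2318.00/3 ≈ 773.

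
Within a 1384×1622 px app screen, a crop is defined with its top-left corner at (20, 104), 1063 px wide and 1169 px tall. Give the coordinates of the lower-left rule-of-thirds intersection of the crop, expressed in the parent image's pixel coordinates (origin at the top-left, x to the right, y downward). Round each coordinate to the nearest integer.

One third of the crop width 1063 is 354.33 px.
One third of the crop height 1169 is 389.67 px.
The lower-left point is one-third across and two-thirds down within the crop:
x = 20 + 1 × 354.33 ≈ 374; y = 104 + 2 × 389.67 ≈ 883.

x = 374 px, y = 883 px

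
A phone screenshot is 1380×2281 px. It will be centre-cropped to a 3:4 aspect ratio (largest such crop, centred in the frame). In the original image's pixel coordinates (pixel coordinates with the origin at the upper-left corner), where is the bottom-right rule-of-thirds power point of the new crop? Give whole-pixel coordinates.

(920, 1447)

1380/2281 < 3/4, so the 3:4 crop keeps the full width 1380 and trims height to 1380 × 4/3 = 1840.00 px.
Top offset = (2281 − 1840.00)/2 = 220.50 px; left offset = 0.
Bottom-right is two-thirds across and two-thirds down within the crop:
x = 0.00 + 2 × 1380.00/3 ≈ 920; y = 220.50 + 2 × 1840.00/3 ≈ 1447.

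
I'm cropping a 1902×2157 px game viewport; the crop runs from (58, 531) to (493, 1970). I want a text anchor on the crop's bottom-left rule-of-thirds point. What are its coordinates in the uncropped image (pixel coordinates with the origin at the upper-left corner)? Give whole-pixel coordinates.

x = 203 px, y = 1490 px

Crop width = 493 − 58 = 435 px; one third is 145.00 px.
Crop height = 1970 − 531 = 1439 px; one third is 479.67 px.
The bottom-left point is one-third across and two-thirds down within the crop:
x = 58 + 1 × 145.00 ≈ 203; y = 531 + 2 × 479.67 ≈ 1490.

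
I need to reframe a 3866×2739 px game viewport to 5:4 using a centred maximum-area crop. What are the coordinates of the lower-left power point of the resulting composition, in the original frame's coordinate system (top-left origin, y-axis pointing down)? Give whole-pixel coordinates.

(1362, 1826)

3866/2739 > 5/4, so the 5:4 crop keeps the full height 2739 and trims width to 2739 × 5/4 = 3423.75 px.
Left offset = (3866 − 3423.75)/2 = 221.12 px; top offset = 0.
Lower-left is one-third across and two-thirds down within the crop:
x = 221.12 + 1 × 3423.75/3 ≈ 1362; y = 0.00 + 2 × 2739.00/3 ≈ 1826.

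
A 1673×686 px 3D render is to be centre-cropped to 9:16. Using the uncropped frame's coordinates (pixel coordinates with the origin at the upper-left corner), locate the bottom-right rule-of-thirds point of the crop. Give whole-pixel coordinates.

1673/686 > 9/16, so the 9:16 crop keeps the full height 686 and trims width to 686 × 9/16 = 385.88 px.
Left offset = (1673 − 385.88)/2 = 643.56 px; top offset = 0.
Bottom-right is two-thirds across and two-thirds down within the crop:
x = 643.56 + 2 × 385.88/3 ≈ 901; y = 0.00 + 2 × 686.00/3 ≈ 457.

x = 901 px, y = 457 px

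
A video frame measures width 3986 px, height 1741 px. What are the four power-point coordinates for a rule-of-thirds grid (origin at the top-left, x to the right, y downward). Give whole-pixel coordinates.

One third of 3986 is 1328.67; one third of 1741 is 580.33.
Vertical third lines at x = 1329 and x = 2657; horizontal third lines at y = 580 and y = 1161.

(1329, 580), (2657, 580), (1329, 1161), (2657, 1161)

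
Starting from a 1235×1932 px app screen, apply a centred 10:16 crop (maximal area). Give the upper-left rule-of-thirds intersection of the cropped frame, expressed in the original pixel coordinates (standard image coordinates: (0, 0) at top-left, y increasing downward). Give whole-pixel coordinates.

1235/1932 > 10/16, so the 10:16 crop keeps the full height 1932 and trims width to 1932 × 10/16 = 1207.50 px.
Left offset = (1235 − 1207.50)/2 = 13.75 px; top offset = 0.
Upper-left is one-third across and one-third down within the crop:
x = 13.75 + 1 × 1207.50/3 ≈ 416; y = 0.00 + 1 × 1932.00/3 ≈ 644.

(416, 644)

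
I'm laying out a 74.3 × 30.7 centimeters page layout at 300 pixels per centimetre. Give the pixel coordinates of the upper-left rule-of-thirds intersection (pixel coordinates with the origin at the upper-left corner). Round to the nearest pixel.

x = 7430 px, y = 3070 px

In pixels the canvas is 74.3 × 300 = 22290 wide and 30.7 × 300 = 9210 tall.
The upper-left point is one-third across and one-third down:
x = 1 × 22290/3 ≈ 7430; y = 1 × 9210/3 ≈ 3070.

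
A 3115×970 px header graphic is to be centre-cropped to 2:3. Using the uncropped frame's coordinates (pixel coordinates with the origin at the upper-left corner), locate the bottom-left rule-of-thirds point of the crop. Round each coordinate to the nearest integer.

3115/970 > 2/3, so the 2:3 crop keeps the full height 970 and trims width to 970 × 2/3 = 646.67 px.
Left offset = (3115 − 646.67)/2 = 1234.17 px; top offset = 0.
Bottom-left is one-third across and two-thirds down within the crop:
x = 1234.17 + 1 × 646.67/3 ≈ 1450; y = 0.00 + 2 × 970.00/3 ≈ 647.

(1450, 647)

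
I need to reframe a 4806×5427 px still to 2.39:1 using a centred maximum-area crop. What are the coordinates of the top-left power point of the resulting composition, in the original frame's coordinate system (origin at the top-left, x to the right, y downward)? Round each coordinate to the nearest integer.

4806/5427 < 2.39/1, so the 2.39:1 crop keeps the full width 4806 and trims height to 4806 × 1/2.39 = 2010.88 px.
Top offset = (5427 − 2010.88)/2 = 1708.06 px; left offset = 0.
Top-left is one-third across and one-third down within the crop:
x = 0.00 + 1 × 4806.00/3 ≈ 1602; y = 1708.06 + 1 × 2010.88/3 ≈ 2378.

(1602, 2378)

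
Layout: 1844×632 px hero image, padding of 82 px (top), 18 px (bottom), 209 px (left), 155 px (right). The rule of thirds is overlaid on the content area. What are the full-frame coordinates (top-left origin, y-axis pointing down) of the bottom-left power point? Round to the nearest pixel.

x = 702 px, y = 437 px

Content width = 1844 − 209 − 155 = 1480 px; content height = 632 − 82 − 18 = 532 px.
Bottom-left is one-third across and two-thirds down within the content area.
x = 209 + 1 × 1480/3 = 209 + 493.33 ≈ 702
y = 82 + 2 × 532/3 = 82 + 354.67 ≈ 437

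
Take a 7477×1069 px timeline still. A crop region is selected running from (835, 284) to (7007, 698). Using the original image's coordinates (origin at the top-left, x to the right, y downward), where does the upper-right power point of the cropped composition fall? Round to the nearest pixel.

Crop width = 7007 − 835 = 6172 px; one third is 2057.33 px.
Crop height = 698 − 284 = 414 px; one third is 138.00 px.
The upper-right point is two-thirds across and one-third down within the crop:
x = 835 + 2 × 2057.33 ≈ 4950; y = 284 + 1 × 138.00 ≈ 422.

(4950, 422)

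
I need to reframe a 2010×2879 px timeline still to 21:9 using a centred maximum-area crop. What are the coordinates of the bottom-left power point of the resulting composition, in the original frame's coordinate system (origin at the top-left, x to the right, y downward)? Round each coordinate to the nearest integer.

2010/2879 < 21/9, so the 21:9 crop keeps the full width 2010 and trims height to 2010 × 9/21 = 861.43 px.
Top offset = (2879 − 861.43)/2 = 1008.79 px; left offset = 0.
Bottom-left is one-third across and two-thirds down within the crop:
x = 0.00 + 1 × 2010.00/3 ≈ 670; y = 1008.79 + 2 × 861.43/3 ≈ 1583.

x = 670 px, y = 1583 px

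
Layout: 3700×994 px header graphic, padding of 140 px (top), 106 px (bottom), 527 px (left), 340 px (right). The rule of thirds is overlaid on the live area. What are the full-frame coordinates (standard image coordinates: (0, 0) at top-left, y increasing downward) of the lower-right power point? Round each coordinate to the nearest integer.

x = 2416 px, y = 639 px

Content width = 3700 − 527 − 340 = 2833 px; content height = 994 − 140 − 106 = 748 px.
Lower-right is two-thirds across and two-thirds down within the live area.
x = 527 + 2 × 2833/3 = 527 + 1888.67 ≈ 2416
y = 140 + 2 × 748/3 = 140 + 498.67 ≈ 639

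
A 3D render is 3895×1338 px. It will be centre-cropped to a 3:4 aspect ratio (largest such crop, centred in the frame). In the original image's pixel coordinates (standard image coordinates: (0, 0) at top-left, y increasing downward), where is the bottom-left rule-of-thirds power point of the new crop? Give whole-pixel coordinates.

3895/1338 > 3/4, so the 3:4 crop keeps the full height 1338 and trims width to 1338 × 3/4 = 1003.50 px.
Left offset = (3895 − 1003.50)/2 = 1445.75 px; top offset = 0.
Bottom-left is one-third across and two-thirds down within the crop:
x = 1445.75 + 1 × 1003.50/3 ≈ 1780; y = 0.00 + 2 × 1338.00/3 ≈ 892.

(1780, 892)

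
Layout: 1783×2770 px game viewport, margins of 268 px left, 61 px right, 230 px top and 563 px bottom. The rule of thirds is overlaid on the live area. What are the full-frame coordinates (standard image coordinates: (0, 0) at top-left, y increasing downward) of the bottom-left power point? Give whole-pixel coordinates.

x = 753 px, y = 1548 px

Content width = 1783 − 268 − 61 = 1454 px; content height = 2770 − 230 − 563 = 1977 px.
Bottom-left is one-third across and two-thirds down within the live area.
x = 268 + 1 × 1454/3 = 268 + 484.67 ≈ 753
y = 230 + 2 × 1977/3 = 230 + 1318.00 ≈ 1548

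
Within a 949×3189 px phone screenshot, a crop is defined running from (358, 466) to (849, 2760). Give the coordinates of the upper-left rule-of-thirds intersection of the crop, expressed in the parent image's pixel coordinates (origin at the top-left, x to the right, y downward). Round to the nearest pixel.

x = 522 px, y = 1231 px

Crop width = 849 − 358 = 491 px; one third is 163.67 px.
Crop height = 2760 − 466 = 2294 px; one third is 764.67 px.
The upper-left point is one-third across and one-third down within the crop:
x = 358 + 1 × 163.67 ≈ 522; y = 466 + 1 × 764.67 ≈ 1231.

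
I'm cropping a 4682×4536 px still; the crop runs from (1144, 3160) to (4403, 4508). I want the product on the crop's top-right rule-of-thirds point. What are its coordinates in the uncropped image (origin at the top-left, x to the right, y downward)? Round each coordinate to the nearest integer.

(3317, 3609)

Crop width = 4403 − 1144 = 3259 px; one third is 1086.33 px.
Crop height = 4508 − 3160 = 1348 px; one third is 449.33 px.
The top-right point is two-thirds across and one-third down within the crop:
x = 1144 + 2 × 1086.33 ≈ 3317; y = 3160 + 1 × 449.33 ≈ 3609.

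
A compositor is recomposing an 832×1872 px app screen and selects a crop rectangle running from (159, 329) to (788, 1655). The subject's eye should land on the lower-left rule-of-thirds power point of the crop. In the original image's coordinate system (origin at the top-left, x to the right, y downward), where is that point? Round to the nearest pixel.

Crop width = 788 − 159 = 629 px; one third is 209.67 px.
Crop height = 1655 − 329 = 1326 px; one third is 442.00 px.
The lower-left point is one-third across and two-thirds down within the crop:
x = 159 + 1 × 209.67 ≈ 369; y = 329 + 2 × 442.00 ≈ 1213.

(369, 1213)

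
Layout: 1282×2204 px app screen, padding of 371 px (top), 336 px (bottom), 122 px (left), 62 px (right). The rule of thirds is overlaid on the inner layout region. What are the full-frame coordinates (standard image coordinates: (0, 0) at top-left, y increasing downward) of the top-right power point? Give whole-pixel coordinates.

(854, 870)

Content width = 1282 − 122 − 62 = 1098 px; content height = 2204 − 371 − 336 = 1497 px.
Top-right is two-thirds across and one-third down within the inner layout region.
x = 122 + 2 × 1098/3 = 122 + 732.00 ≈ 854
y = 371 + 1 × 1497/3 = 371 + 499.00 ≈ 870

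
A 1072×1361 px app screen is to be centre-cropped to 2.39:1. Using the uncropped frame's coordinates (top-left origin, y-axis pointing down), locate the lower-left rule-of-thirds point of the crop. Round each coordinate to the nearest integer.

1072/1361 < 2.39/1, so the 2.39:1 crop keeps the full width 1072 and trims height to 1072 × 1/2.39 = 448.54 px.
Top offset = (1361 − 448.54)/2 = 456.23 px; left offset = 0.
Lower-left is one-third across and two-thirds down within the crop:
x = 0.00 + 1 × 1072.00/3 ≈ 357; y = 456.23 + 2 × 448.54/3 ≈ 755.

(357, 755)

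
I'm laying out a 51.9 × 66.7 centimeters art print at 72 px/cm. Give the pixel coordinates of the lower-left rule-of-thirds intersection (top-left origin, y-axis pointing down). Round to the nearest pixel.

(1246, 3202)

In pixels the canvas is 51.9 × 72 = 3736.8 wide and 66.7 × 72 = 4802.4 tall.
The lower-left point is one-third across and two-thirds down:
x = 1 × 3736.8/3 ≈ 1246; y = 2 × 4802.4/3 ≈ 3202.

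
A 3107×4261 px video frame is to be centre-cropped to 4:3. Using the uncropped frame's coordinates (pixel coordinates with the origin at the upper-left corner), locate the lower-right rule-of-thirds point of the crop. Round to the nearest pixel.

(2071, 2519)

3107/4261 < 4/3, so the 4:3 crop keeps the full width 3107 and trims height to 3107 × 3/4 = 2330.25 px.
Top offset = (4261 − 2330.25)/2 = 965.38 px; left offset = 0.
Lower-right is two-thirds across and two-thirds down within the crop:
x = 0.00 + 2 × 3107.00/3 ≈ 2071; y = 965.38 + 2 × 2330.25/3 ≈ 2519.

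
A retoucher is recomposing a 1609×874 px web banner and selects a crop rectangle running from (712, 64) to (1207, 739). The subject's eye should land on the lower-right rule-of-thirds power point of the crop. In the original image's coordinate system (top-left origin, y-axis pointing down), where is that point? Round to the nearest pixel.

(1042, 514)

Crop width = 1207 − 712 = 495 px; one third is 165.00 px.
Crop height = 739 − 64 = 675 px; one third is 225.00 px.
The lower-right point is two-thirds across and two-thirds down within the crop:
x = 712 + 2 × 165.00 ≈ 1042; y = 64 + 2 × 225.00 ≈ 514.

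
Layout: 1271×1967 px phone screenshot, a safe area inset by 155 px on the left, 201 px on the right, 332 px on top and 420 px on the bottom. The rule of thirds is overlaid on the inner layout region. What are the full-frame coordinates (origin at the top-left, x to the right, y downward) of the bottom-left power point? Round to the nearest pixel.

Content width = 1271 − 155 − 201 = 915 px; content height = 1967 − 332 − 420 = 1215 px.
Bottom-left is one-third across and two-thirds down within the inner layout region.
x = 155 + 1 × 915/3 = 155 + 305.00 ≈ 460
y = 332 + 2 × 1215/3 = 332 + 810.00 ≈ 1142

x = 460 px, y = 1142 px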